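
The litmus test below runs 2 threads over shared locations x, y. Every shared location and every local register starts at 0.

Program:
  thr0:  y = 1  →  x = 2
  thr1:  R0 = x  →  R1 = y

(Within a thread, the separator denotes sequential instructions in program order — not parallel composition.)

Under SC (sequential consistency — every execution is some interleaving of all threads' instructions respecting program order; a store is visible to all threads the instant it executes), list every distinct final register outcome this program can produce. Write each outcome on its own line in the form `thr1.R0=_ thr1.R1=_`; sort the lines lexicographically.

thr1.R0=0 thr1.R1=0
thr1.R0=0 thr1.R1=1
thr1.R0=2 thr1.R1=1

outcome vector order: (thr1.R0,thr1.R1)
|SC outcomes| = 3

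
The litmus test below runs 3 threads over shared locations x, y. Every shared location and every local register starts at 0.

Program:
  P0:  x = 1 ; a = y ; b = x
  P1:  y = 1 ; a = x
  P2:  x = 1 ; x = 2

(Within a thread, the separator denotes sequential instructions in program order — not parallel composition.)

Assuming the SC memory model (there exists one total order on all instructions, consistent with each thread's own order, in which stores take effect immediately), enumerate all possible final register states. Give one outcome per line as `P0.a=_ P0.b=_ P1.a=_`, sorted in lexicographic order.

outcome vector order: (P0.a,P0.b,P1.a)
|SC outcomes| = 10

P0.a=0 P0.b=1 P1.a=1
P0.a=0 P0.b=1 P1.a=2
P0.a=0 P0.b=2 P1.a=1
P0.a=0 P0.b=2 P1.a=2
P0.a=1 P0.b=1 P1.a=0
P0.a=1 P0.b=1 P1.a=1
P0.a=1 P0.b=1 P1.a=2
P0.a=1 P0.b=2 P1.a=0
P0.a=1 P0.b=2 P1.a=1
P0.a=1 P0.b=2 P1.a=2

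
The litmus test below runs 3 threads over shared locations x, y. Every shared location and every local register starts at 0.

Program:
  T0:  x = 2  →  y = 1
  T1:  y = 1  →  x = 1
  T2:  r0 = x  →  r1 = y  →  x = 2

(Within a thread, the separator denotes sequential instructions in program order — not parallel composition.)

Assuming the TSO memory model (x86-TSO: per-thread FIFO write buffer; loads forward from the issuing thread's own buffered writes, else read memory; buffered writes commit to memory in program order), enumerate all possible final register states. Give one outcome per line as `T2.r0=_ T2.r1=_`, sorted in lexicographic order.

T2.r0=0 T2.r1=0
T2.r0=0 T2.r1=1
T2.r0=1 T2.r1=1
T2.r0=2 T2.r1=0
T2.r0=2 T2.r1=1

outcome vector order: (T2.r0,T2.r1)
|TSO outcomes| = 5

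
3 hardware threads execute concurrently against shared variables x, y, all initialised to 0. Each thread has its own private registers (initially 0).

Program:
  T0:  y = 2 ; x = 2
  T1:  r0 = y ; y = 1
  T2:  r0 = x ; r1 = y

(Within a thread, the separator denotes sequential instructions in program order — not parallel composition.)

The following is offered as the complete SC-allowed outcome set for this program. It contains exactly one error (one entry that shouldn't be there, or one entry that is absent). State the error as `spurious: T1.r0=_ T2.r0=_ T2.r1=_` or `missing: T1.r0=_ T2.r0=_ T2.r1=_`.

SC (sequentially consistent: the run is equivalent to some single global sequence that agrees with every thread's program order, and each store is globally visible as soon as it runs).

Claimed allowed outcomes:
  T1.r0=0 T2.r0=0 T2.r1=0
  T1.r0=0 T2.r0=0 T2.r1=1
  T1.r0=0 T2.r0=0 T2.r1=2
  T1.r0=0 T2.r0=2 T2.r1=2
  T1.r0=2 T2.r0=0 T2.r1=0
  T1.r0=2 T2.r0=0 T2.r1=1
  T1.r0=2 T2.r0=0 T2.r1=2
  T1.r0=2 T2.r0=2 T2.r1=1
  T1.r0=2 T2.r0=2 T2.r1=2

missing: T1.r0=0 T2.r0=2 T2.r1=1

outcome vector order: (T1.r0,T2.r0,T2.r1)
SC: 10 outcomes — {000 001 002 021 022 200 201 202 221 222}
SC∖claimed = {021}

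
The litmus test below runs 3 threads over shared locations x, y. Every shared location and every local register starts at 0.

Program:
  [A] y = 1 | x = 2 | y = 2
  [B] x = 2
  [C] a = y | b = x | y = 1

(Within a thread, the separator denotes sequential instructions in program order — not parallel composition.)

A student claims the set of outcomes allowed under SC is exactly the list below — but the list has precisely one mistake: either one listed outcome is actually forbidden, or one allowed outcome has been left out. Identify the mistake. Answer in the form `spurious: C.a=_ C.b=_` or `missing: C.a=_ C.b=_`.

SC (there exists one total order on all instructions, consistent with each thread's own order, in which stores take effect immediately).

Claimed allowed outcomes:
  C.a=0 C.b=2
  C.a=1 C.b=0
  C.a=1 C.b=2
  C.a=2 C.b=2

missing: C.a=0 C.b=0

outcome vector order: (C.a,C.b)
SC: 5 outcomes — {0/0; 0/2; 1/0; 1/2; 2/2}
SC∖claimed = {0/0}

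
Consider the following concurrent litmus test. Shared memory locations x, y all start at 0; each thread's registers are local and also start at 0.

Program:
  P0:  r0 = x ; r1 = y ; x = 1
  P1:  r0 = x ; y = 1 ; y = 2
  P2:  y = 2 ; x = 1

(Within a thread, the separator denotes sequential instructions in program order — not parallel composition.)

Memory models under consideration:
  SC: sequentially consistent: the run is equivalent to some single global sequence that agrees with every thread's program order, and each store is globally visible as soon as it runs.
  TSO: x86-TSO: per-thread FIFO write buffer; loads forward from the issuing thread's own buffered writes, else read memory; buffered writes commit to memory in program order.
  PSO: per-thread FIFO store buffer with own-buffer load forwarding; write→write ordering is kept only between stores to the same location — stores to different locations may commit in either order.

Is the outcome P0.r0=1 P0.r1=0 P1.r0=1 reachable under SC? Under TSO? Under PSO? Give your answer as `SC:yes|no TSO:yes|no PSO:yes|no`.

SC:no TSO:no PSO:yes

outcome vector order: (P0.r0,P0.r1,P1.r0)
[SC] allowed = {<0 0 0>, <0 0 1>, <0 1 0>, <0 1 1>, <0 2 0>, <0 2 1>, <1 1 0>, <1 1 1>, <1 2 0>, <1 2 1>}
[TSO] allowed = {<0 0 0>, <0 0 1>, <0 1 0>, <0 1 1>, <0 2 0>, <0 2 1>, <1 1 0>, <1 1 1>, <1 2 0>, <1 2 1>}
[PSO] allowed = {<0 0 0>, <0 0 1>, <0 1 0>, <0 1 1>, <0 2 0>, <0 2 1>, <1 0 0>, <1 0 1>, <1 1 0>, <1 1 1>, <1 2 0>, <1 2 1>}
target <1 0 1> ∈ {PSO}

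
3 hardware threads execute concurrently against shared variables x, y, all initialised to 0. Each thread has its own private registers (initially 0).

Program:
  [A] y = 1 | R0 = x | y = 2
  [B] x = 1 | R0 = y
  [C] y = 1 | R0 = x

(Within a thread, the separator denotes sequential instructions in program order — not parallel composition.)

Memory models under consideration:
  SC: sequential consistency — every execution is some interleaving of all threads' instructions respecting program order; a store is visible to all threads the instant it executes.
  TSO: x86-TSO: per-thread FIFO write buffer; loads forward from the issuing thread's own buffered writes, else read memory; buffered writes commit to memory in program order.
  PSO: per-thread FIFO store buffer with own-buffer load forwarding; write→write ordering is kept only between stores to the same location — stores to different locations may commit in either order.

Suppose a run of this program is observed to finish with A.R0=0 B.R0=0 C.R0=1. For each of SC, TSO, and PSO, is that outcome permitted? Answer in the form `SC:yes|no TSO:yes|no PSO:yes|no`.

SC:no TSO:yes PSO:yes

outcome vector order: (A.R0,B.R0,C.R0)
[SC] allowed = {(0,1,0); (0,1,1); (0,2,0); (0,2,1); (1,0,1); (1,1,0); (1,1,1); (1,2,0); (1,2,1)}
[TSO] allowed = {(0,0,0); (0,0,1); (0,1,0); (0,1,1); (0,2,0); (0,2,1); (1,0,0); (1,0,1); (1,1,0); (1,1,1); (1,2,0); (1,2,1)}
[PSO] allowed = {(0,0,0); (0,0,1); (0,1,0); (0,1,1); (0,2,0); (0,2,1); (1,0,0); (1,0,1); (1,1,0); (1,1,1); (1,2,0); (1,2,1)}
target (0,0,1) ∈ {TSO,PSO}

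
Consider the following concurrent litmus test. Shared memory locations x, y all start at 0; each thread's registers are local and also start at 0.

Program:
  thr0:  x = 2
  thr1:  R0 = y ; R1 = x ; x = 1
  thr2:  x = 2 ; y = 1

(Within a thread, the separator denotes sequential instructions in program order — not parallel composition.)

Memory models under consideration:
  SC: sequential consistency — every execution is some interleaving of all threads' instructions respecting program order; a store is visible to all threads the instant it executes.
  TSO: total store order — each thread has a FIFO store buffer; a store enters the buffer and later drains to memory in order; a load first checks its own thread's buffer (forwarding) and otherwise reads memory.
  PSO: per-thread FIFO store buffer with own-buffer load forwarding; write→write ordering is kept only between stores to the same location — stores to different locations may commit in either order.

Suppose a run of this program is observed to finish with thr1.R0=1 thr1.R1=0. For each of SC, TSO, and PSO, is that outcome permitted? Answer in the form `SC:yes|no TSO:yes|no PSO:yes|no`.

SC:no TSO:no PSO:yes

outcome vector order: (thr1.R0,thr1.R1)
SC: 3 outcomes — {00; 02; 12}
TSO: 3 outcomes — {00; 02; 12}
PSO: 4 outcomes — {00; 02; 10; 12}
target 10 ∈ {PSO}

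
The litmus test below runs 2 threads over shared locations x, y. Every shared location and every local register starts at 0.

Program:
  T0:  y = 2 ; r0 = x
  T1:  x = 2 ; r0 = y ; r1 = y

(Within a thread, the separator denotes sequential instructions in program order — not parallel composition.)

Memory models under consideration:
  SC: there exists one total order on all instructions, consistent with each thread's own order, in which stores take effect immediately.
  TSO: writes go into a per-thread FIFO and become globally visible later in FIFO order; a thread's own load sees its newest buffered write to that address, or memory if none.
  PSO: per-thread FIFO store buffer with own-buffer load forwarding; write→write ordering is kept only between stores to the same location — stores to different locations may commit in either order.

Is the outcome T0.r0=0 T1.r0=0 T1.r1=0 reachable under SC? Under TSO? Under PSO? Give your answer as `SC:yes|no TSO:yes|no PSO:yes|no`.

SC:no TSO:yes PSO:yes

outcome vector order: (T0.r0,T1.r0,T1.r1)
under SC → 0/2/2, 2/0/0, 2/0/2, 2/2/2
under TSO → 0/0/0, 0/0/2, 0/2/2, 2/0/0, 2/0/2, 2/2/2
under PSO → 0/0/0, 0/0/2, 0/2/2, 2/0/0, 2/0/2, 2/2/2
target 0/0/0 ∈ {TSO,PSO}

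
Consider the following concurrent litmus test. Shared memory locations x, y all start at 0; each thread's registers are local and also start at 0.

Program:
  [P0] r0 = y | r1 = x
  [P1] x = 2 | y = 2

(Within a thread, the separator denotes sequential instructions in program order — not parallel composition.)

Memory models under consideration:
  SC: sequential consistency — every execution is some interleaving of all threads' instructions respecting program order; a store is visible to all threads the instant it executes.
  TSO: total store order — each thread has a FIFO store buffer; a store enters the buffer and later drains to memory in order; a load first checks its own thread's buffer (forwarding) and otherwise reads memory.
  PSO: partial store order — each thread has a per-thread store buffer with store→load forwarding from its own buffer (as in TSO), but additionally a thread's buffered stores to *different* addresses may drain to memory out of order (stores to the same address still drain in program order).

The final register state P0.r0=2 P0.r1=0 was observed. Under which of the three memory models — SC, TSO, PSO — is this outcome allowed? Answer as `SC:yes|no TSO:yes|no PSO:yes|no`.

outcome vector order: (P0.r0,P0.r1)
[SC] allowed = {<0 0>, <0 2>, <2 2>}
[TSO] allowed = {<0 0>, <0 2>, <2 2>}
[PSO] allowed = {<0 0>, <0 2>, <2 0>, <2 2>}
target <2 0> ∈ {PSO}

SC:no TSO:no PSO:yes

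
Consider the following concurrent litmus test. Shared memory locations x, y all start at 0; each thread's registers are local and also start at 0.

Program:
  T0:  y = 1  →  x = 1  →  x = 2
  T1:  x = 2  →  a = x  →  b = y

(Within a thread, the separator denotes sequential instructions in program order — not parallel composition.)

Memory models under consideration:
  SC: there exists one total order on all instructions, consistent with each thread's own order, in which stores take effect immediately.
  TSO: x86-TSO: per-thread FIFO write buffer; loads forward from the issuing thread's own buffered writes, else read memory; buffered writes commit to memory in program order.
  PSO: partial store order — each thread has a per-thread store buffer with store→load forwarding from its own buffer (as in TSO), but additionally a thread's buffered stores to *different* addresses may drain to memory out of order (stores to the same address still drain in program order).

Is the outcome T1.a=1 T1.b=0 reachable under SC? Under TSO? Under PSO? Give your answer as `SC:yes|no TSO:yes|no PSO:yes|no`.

SC:no TSO:no PSO:yes

outcome vector order: (T1.a,T1.b)
SC (3): 11 20 21
TSO (3): 11 20 21
PSO (4): 10 11 20 21
target 10 ∈ {PSO}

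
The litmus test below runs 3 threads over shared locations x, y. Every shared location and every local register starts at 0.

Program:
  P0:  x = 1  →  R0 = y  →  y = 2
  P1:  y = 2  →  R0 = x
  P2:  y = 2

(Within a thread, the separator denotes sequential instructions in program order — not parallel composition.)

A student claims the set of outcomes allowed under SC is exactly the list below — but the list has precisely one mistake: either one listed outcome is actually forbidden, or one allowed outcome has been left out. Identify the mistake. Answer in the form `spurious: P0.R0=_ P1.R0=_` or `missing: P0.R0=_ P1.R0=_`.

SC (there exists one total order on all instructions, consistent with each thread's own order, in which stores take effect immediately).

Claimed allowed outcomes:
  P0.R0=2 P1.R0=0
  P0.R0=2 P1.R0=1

missing: P0.R0=0 P1.R0=1

outcome vector order: (P0.R0,P1.R0)
SC: 3 outcomes — {01 20 21}
SC∖claimed = {01}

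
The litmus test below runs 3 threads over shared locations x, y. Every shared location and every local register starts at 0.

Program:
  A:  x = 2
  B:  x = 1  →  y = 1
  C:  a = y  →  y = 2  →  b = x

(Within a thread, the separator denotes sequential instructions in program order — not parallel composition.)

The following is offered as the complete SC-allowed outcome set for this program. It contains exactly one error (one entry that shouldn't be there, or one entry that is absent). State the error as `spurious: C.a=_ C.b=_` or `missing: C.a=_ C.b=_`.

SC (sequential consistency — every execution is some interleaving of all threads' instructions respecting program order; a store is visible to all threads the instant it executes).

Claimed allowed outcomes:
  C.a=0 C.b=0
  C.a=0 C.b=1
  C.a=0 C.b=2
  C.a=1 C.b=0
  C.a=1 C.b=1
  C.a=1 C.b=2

spurious: C.a=1 C.b=0

outcome vector order: (C.a,C.b)
SC (5): 00, 01, 02, 11, 12
claimed∖SC = {10}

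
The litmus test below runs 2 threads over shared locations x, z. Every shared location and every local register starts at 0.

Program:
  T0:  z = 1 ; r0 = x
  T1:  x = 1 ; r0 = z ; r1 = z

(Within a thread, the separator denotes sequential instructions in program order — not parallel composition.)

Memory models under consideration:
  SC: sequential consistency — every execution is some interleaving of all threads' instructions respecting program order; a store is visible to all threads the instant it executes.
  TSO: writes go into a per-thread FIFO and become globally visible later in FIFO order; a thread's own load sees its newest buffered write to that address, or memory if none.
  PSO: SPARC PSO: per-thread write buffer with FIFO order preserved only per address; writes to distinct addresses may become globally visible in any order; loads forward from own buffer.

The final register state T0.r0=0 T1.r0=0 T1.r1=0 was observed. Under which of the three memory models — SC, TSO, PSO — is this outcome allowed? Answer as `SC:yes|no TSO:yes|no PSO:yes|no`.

SC:no TSO:yes PSO:yes

outcome vector order: (T0.r0,T1.r0,T1.r1)
SC: 4 outcomes — {(0,1,1) (1,0,0) (1,0,1) (1,1,1)}
TSO: 6 outcomes — {(0,0,0) (0,0,1) (0,1,1) (1,0,0) (1,0,1) (1,1,1)}
PSO: 6 outcomes — {(0,0,0) (0,0,1) (0,1,1) (1,0,0) (1,0,1) (1,1,1)}
target (0,0,0) ∈ {TSO,PSO}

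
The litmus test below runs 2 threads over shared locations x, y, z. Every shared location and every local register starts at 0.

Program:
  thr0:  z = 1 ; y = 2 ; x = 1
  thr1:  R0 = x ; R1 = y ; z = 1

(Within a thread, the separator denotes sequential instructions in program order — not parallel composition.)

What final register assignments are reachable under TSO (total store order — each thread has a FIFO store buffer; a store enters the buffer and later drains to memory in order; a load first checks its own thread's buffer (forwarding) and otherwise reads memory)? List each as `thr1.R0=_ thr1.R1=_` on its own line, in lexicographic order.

outcome vector order: (thr1.R0,thr1.R1)
|TSO outcomes| = 3

thr1.R0=0 thr1.R1=0
thr1.R0=0 thr1.R1=2
thr1.R0=1 thr1.R1=2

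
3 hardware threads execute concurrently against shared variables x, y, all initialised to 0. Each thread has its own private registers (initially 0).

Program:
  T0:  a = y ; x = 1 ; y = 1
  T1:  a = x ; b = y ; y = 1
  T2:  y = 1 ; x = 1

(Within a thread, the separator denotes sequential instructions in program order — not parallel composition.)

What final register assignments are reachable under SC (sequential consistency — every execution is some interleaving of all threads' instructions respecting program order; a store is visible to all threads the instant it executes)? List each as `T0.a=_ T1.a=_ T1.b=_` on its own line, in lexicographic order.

T0.a=0 T1.a=0 T1.b=0
T0.a=0 T1.a=0 T1.b=1
T0.a=0 T1.a=1 T1.b=0
T0.a=0 T1.a=1 T1.b=1
T0.a=1 T1.a=0 T1.b=0
T0.a=1 T1.a=0 T1.b=1
T0.a=1 T1.a=1 T1.b=1

outcome vector order: (T0.a,T1.a,T1.b)
|SC outcomes| = 7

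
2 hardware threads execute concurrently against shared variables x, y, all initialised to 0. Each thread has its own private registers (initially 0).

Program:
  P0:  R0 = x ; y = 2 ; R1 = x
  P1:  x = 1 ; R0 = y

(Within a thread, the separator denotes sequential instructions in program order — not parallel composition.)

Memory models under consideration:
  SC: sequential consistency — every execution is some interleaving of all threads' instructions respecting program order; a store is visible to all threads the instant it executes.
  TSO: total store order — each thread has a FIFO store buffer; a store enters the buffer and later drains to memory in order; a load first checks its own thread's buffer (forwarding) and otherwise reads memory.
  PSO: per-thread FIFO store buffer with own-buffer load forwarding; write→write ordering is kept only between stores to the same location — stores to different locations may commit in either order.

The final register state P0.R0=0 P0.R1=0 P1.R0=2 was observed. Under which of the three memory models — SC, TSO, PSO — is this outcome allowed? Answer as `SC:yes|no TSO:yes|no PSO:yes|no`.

outcome vector order: (P0.R0,P0.R1,P1.R0)
[SC] allowed = {002, 010, 012, 110, 112}
[TSO] allowed = {000, 002, 010, 012, 110, 112}
[PSO] allowed = {000, 002, 010, 012, 110, 112}
target 002 ∈ {SC,TSO,PSO}

SC:yes TSO:yes PSO:yes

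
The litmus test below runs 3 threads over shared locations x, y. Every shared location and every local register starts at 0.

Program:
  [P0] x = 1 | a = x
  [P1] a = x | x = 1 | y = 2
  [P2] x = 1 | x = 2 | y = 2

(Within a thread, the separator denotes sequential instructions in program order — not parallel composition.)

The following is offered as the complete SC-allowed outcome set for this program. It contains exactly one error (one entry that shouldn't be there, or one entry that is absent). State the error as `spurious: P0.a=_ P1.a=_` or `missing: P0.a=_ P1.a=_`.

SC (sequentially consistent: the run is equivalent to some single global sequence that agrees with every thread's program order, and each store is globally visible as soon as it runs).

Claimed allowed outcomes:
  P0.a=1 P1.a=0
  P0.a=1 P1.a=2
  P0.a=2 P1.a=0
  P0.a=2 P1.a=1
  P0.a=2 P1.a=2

missing: P0.a=1 P1.a=1

outcome vector order: (P0.a,P1.a)
SC (6): (1,0) (1,1) (1,2) (2,0) (2,1) (2,2)
SC∖claimed = {(1,1)}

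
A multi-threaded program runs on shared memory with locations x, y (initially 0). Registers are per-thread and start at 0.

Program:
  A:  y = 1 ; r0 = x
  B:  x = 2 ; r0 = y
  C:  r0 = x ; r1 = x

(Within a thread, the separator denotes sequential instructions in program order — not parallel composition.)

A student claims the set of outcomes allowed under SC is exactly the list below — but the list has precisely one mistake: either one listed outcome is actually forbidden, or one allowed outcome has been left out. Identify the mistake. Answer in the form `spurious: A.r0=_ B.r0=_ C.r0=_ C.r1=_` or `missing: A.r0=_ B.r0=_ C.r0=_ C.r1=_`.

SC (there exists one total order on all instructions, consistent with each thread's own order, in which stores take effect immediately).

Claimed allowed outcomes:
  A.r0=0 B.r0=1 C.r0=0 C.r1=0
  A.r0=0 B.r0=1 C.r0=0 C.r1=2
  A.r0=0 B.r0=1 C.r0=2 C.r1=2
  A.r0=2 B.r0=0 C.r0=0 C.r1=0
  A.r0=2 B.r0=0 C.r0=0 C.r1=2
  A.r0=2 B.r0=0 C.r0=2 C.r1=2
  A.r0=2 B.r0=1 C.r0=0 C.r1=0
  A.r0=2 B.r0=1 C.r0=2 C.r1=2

missing: A.r0=2 B.r0=1 C.r0=0 C.r1=2

outcome vector order: (A.r0,B.r0,C.r0,C.r1)
[SC] allowed = {<0 1 0 0> <0 1 0 2> <0 1 2 2> <2 0 0 0> <2 0 0 2> <2 0 2 2> <2 1 0 0> <2 1 0 2> <2 1 2 2>}
SC∖claimed = {<2 1 0 2>}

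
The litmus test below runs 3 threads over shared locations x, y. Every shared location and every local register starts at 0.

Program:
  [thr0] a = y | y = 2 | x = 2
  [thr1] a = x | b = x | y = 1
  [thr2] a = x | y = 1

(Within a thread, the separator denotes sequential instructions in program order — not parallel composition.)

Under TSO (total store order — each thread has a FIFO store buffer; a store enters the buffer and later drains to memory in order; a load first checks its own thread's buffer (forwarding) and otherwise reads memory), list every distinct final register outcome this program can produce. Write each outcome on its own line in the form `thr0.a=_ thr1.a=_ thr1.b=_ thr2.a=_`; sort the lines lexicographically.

outcome vector order: (thr0.a,thr1.a,thr1.b,thr2.a)
|TSO outcomes| = 10

thr0.a=0 thr1.a=0 thr1.b=0 thr2.a=0
thr0.a=0 thr1.a=0 thr1.b=0 thr2.a=2
thr0.a=0 thr1.a=0 thr1.b=2 thr2.a=0
thr0.a=0 thr1.a=0 thr1.b=2 thr2.a=2
thr0.a=0 thr1.a=2 thr1.b=2 thr2.a=0
thr0.a=0 thr1.a=2 thr1.b=2 thr2.a=2
thr0.a=1 thr1.a=0 thr1.b=0 thr2.a=0
thr0.a=1 thr1.a=0 thr1.b=0 thr2.a=2
thr0.a=1 thr1.a=0 thr1.b=2 thr2.a=0
thr0.a=1 thr1.a=2 thr1.b=2 thr2.a=0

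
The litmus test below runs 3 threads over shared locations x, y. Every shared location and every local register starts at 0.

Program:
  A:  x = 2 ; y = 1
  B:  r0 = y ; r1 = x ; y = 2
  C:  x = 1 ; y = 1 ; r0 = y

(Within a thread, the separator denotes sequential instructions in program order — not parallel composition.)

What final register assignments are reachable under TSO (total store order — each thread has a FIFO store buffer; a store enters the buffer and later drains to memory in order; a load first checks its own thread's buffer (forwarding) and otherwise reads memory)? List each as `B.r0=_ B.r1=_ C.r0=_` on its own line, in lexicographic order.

outcome vector order: (B.r0,B.r1,C.r0)
|TSO outcomes| = 10

B.r0=0 B.r1=0 C.r0=1
B.r0=0 B.r1=0 C.r0=2
B.r0=0 B.r1=1 C.r0=1
B.r0=0 B.r1=1 C.r0=2
B.r0=0 B.r1=2 C.r0=1
B.r0=0 B.r1=2 C.r0=2
B.r0=1 B.r1=1 C.r0=1
B.r0=1 B.r1=1 C.r0=2
B.r0=1 B.r1=2 C.r0=1
B.r0=1 B.r1=2 C.r0=2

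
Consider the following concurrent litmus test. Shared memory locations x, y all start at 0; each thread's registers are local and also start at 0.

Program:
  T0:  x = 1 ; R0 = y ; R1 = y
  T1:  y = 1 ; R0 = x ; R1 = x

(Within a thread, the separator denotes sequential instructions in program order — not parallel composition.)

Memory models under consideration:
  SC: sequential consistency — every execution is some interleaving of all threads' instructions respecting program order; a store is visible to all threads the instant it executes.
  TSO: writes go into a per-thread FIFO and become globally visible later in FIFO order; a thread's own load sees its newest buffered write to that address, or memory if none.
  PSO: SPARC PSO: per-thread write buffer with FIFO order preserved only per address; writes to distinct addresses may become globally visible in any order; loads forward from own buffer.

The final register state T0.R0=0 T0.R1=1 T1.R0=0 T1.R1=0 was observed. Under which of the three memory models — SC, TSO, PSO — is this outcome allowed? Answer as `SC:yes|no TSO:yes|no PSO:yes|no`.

outcome vector order: (T0.R0,T0.R1,T1.R0,T1.R1)
under SC → <0 0 1 1>; <0 1 1 1>; <1 1 0 0>; <1 1 0 1>; <1 1 1 1>
under TSO → <0 0 0 0>; <0 0 0 1>; <0 0 1 1>; <0 1 0 0>; <0 1 0 1>; <0 1 1 1>; <1 1 0 0>; <1 1 0 1>; <1 1 1 1>
under PSO → <0 0 0 0>; <0 0 0 1>; <0 0 1 1>; <0 1 0 0>; <0 1 0 1>; <0 1 1 1>; <1 1 0 0>; <1 1 0 1>; <1 1 1 1>
target <0 1 0 0> ∈ {TSO,PSO}

SC:no TSO:yes PSO:yes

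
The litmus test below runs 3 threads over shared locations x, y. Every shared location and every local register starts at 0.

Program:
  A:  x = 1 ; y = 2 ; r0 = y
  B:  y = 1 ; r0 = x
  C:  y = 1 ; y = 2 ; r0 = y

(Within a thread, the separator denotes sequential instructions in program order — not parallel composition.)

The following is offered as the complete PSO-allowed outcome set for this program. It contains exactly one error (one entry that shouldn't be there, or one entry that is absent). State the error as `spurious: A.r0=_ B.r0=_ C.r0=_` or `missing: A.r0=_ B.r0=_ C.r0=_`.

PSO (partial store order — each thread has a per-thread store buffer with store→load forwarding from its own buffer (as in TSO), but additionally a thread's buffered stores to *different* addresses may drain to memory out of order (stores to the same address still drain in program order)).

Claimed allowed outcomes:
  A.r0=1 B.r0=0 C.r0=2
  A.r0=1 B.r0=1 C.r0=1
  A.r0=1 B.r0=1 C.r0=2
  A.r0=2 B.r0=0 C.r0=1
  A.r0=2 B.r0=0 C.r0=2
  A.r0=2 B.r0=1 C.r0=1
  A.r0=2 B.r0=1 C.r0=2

outcome vector order: (A.r0,B.r0,C.r0)
PSO: 8 outcomes — {(1,0,1) (1,0,2) (1,1,1) (1,1,2) (2,0,1) (2,0,2) (2,1,1) (2,1,2)}
PSO∖claimed = {(1,0,1)}

missing: A.r0=1 B.r0=0 C.r0=1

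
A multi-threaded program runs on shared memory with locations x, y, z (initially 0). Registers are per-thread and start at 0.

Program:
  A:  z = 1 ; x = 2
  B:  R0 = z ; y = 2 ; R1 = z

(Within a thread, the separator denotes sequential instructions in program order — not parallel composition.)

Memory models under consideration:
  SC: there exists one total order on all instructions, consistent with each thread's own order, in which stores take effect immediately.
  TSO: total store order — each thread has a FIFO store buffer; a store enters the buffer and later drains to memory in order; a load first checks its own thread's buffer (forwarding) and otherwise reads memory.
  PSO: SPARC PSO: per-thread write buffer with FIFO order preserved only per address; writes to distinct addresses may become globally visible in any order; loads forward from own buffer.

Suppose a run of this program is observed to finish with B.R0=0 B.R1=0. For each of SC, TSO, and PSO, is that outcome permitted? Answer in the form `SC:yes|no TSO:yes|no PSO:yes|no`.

outcome vector order: (B.R0,B.R1)
under SC → 0/0; 0/1; 1/1
under TSO → 0/0; 0/1; 1/1
under PSO → 0/0; 0/1; 1/1
target 0/0 ∈ {SC,TSO,PSO}

SC:yes TSO:yes PSO:yes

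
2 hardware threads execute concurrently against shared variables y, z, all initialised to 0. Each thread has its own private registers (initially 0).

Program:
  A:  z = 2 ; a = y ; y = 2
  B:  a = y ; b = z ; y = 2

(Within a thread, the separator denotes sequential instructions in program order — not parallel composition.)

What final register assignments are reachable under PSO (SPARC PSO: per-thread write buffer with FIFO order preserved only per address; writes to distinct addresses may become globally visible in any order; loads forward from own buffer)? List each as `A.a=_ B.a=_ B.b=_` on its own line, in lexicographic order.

A.a=0 B.a=0 B.b=0
A.a=0 B.a=0 B.b=2
A.a=0 B.a=2 B.b=0
A.a=0 B.a=2 B.b=2
A.a=2 B.a=0 B.b=0
A.a=2 B.a=0 B.b=2

outcome vector order: (A.a,B.a,B.b)
|PSO outcomes| = 6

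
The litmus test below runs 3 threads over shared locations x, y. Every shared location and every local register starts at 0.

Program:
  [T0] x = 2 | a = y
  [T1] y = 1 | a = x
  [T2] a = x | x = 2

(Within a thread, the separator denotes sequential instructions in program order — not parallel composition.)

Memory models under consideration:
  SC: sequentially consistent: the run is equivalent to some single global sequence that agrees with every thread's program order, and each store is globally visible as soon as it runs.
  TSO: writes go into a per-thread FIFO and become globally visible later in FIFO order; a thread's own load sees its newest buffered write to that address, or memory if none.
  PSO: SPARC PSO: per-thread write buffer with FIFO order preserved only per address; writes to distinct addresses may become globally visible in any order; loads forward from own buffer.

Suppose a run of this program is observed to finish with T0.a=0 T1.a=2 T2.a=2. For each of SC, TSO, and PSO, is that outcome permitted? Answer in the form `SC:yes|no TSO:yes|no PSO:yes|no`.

SC:yes TSO:yes PSO:yes

outcome vector order: (T0.a,T1.a,T2.a)
under SC → 020, 022, 100, 102, 120, 122
under TSO → 000, 002, 020, 022, 100, 102, 120, 122
under PSO → 000, 002, 020, 022, 100, 102, 120, 122
target 022 ∈ {SC,TSO,PSO}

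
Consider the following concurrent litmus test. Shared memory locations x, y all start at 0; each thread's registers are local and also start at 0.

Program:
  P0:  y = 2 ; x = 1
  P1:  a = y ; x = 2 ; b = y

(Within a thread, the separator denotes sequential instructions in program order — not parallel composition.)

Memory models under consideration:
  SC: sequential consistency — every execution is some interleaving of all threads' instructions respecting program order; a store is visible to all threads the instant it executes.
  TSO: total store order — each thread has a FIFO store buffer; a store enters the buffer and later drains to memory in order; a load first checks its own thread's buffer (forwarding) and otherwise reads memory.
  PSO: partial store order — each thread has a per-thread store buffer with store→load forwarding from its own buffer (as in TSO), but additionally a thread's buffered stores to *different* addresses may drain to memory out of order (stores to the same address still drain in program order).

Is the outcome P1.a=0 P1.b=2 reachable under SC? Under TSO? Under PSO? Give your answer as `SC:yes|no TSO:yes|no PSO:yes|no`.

outcome vector order: (P1.a,P1.b)
under SC → 0/0, 0/2, 2/2
under TSO → 0/0, 0/2, 2/2
under PSO → 0/0, 0/2, 2/2
target 0/2 ∈ {SC,TSO,PSO}

SC:yes TSO:yes PSO:yes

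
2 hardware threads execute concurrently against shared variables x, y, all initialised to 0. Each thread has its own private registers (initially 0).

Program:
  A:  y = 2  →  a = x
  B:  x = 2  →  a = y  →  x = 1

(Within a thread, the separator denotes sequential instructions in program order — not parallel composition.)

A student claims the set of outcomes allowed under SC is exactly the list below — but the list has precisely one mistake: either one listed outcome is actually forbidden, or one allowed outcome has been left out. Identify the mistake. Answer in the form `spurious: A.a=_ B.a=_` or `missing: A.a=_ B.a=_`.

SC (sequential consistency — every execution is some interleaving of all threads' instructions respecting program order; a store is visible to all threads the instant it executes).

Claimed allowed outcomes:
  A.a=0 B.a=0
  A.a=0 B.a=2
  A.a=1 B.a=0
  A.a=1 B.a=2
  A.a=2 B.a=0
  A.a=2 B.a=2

spurious: A.a=0 B.a=0

outcome vector order: (A.a,B.a)
under SC → <0 2>; <1 0>; <1 2>; <2 0>; <2 2>
claimed∖SC = {<0 0>}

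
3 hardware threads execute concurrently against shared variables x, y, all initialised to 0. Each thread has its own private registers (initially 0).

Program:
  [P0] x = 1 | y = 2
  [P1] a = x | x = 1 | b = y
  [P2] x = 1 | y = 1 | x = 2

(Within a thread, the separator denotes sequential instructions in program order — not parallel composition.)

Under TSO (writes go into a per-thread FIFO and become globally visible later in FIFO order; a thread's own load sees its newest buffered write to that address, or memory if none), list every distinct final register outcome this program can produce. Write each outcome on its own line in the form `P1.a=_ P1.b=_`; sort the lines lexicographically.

P1.a=0 P1.b=0
P1.a=0 P1.b=1
P1.a=0 P1.b=2
P1.a=1 P1.b=0
P1.a=1 P1.b=1
P1.a=1 P1.b=2
P1.a=2 P1.b=1
P1.a=2 P1.b=2

outcome vector order: (P1.a,P1.b)
|TSO outcomes| = 8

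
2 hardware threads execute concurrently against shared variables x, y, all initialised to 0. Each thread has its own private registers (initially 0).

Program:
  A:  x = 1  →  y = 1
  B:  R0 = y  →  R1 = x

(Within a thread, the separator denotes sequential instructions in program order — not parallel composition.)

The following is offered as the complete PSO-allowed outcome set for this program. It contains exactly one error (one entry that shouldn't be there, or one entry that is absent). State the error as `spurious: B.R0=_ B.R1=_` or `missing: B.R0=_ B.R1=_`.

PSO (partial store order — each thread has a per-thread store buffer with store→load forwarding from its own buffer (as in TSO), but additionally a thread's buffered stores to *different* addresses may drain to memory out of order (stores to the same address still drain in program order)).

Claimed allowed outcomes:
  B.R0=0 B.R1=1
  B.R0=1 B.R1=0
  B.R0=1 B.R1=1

missing: B.R0=0 B.R1=0

outcome vector order: (B.R0,B.R1)
PSO: 4 outcomes — {<0 0>; <0 1>; <1 0>; <1 1>}
PSO∖claimed = {<0 0>}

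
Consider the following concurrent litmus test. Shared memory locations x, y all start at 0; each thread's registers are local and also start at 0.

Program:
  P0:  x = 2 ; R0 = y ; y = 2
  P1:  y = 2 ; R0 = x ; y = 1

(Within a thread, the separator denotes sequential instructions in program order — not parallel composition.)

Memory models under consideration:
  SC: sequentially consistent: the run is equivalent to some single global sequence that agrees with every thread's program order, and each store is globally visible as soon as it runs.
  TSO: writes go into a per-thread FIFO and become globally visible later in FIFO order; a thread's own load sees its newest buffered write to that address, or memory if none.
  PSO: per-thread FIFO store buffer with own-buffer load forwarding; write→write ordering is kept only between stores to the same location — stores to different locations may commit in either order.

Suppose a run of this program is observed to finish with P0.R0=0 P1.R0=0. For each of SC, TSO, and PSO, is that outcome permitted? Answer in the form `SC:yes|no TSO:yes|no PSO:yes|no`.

SC:no TSO:yes PSO:yes

outcome vector order: (P0.R0,P1.R0)
[SC] allowed = {<0 2>, <1 0>, <1 2>, <2 0>, <2 2>}
[TSO] allowed = {<0 0>, <0 2>, <1 0>, <1 2>, <2 0>, <2 2>}
[PSO] allowed = {<0 0>, <0 2>, <1 0>, <1 2>, <2 0>, <2 2>}
target <0 0> ∈ {TSO,PSO}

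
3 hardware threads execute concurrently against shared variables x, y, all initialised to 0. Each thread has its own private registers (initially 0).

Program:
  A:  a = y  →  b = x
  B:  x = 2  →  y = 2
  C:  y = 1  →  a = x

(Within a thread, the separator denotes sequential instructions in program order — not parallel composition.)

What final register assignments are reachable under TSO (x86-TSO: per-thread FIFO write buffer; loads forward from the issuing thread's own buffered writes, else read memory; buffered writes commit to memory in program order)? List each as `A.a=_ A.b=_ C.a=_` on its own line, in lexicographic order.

A.a=0 A.b=0 C.a=0
A.a=0 A.b=0 C.a=2
A.a=0 A.b=2 C.a=0
A.a=0 A.b=2 C.a=2
A.a=1 A.b=0 C.a=0
A.a=1 A.b=0 C.a=2
A.a=1 A.b=2 C.a=0
A.a=1 A.b=2 C.a=2
A.a=2 A.b=2 C.a=0
A.a=2 A.b=2 C.a=2

outcome vector order: (A.a,A.b,C.a)
|TSO outcomes| = 10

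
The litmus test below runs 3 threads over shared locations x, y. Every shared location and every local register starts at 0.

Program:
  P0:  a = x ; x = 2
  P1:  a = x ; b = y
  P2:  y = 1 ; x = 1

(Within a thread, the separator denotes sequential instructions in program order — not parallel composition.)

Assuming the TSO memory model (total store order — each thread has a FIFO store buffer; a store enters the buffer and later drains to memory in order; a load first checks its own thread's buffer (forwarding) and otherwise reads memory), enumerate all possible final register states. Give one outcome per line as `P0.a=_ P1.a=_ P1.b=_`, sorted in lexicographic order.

P0.a=0 P1.a=0 P1.b=0
P0.a=0 P1.a=0 P1.b=1
P0.a=0 P1.a=1 P1.b=1
P0.a=0 P1.a=2 P1.b=0
P0.a=0 P1.a=2 P1.b=1
P0.a=1 P1.a=0 P1.b=0
P0.a=1 P1.a=0 P1.b=1
P0.a=1 P1.a=1 P1.b=1
P0.a=1 P1.a=2 P1.b=1

outcome vector order: (P0.a,P1.a,P1.b)
|TSO outcomes| = 9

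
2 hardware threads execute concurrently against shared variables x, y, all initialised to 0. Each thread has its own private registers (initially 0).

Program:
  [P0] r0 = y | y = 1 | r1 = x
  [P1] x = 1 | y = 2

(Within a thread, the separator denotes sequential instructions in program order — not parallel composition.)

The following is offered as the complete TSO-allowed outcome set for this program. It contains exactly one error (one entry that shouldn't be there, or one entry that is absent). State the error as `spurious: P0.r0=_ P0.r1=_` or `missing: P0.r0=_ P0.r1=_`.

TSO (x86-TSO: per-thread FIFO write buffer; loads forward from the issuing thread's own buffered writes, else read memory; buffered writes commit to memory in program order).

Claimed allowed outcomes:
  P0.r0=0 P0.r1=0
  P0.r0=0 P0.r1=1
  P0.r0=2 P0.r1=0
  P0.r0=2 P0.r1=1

spurious: P0.r0=2 P0.r1=0

outcome vector order: (P0.r0,P0.r1)
TSO: 3 outcomes — {0/0 0/1 2/1}
claimed∖TSO = {2/0}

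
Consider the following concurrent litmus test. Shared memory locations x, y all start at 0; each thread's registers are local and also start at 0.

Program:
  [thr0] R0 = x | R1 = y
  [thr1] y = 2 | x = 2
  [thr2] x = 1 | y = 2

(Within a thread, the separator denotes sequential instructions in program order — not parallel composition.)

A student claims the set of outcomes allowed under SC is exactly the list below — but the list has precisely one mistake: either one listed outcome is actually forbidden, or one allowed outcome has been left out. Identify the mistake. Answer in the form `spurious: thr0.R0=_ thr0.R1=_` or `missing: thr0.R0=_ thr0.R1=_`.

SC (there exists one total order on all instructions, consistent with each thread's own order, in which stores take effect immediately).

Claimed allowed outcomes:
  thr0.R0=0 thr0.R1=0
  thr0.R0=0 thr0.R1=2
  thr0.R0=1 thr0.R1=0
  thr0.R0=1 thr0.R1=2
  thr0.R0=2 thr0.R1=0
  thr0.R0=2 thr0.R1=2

spurious: thr0.R0=2 thr0.R1=0

outcome vector order: (thr0.R0,thr0.R1)
under SC → 0/0 0/2 1/0 1/2 2/2
claimed∖SC = {2/0}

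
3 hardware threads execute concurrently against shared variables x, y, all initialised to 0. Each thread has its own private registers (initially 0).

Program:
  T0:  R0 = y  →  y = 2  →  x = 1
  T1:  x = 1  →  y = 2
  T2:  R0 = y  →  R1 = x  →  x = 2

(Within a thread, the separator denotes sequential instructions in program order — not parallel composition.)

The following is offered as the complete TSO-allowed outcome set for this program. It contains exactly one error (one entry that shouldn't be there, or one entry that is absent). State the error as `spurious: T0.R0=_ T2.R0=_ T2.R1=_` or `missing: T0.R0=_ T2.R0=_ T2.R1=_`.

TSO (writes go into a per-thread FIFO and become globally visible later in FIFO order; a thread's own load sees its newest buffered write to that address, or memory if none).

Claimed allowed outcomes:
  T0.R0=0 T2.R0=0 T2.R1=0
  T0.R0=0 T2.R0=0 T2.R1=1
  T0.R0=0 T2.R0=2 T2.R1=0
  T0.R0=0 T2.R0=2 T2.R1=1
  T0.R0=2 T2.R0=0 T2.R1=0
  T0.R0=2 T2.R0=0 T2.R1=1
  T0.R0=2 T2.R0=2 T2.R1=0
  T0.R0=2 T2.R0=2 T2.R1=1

spurious: T0.R0=2 T2.R0=2 T2.R1=0

outcome vector order: (T0.R0,T2.R0,T2.R1)
under TSO → <0 0 0>, <0 0 1>, <0 2 0>, <0 2 1>, <2 0 0>, <2 0 1>, <2 2 1>
claimed∖TSO = {<2 2 0>}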